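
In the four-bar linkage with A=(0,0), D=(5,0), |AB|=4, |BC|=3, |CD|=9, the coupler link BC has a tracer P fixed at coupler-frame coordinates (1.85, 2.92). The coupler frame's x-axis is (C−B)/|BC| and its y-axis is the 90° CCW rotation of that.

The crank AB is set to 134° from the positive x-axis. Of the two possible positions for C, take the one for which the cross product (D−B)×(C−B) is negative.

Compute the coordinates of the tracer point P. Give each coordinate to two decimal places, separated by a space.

-0.86 -0.00

A=(0,0), D=(5.00,0)
B = A + 4.00·(cos134°, sin134°) = (-2.7786, 2.8774)
|BD| = 8.2938
circle(B,3.00) ∩ circle(D,9.00): a=-0.1937, h=2.9937
  candidates: C₊=(-1.9217,5.7524) cross=24.829; C₋=(-3.9990,0.1368) cross=-24.829
  mode - wants cross < 0 → take C=(-3.9990,0.1368) (cross=-24.829)
ex = (C−B)/|BC| = (-0.4068,-0.9135); ey = (0.9135,-0.4068)
P = B + 1.85·ex + 2.92·ey = (-0.8637,-0.0005)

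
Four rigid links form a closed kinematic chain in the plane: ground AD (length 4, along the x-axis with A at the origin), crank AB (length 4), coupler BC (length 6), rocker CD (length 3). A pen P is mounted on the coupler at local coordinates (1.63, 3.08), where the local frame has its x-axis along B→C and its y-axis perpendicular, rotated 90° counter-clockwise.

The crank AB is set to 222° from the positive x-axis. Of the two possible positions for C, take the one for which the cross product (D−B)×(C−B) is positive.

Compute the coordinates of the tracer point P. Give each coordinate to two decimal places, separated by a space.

A=(0,0), D=(4.00,0)
B = A + 4.00·(cos222°, sin222°) = (-2.9726, -2.6765)
|BD| = 7.4686
circle(B,6.00) ∩ circle(D,3.00): a=5.5419, h=2.2995
  candidates: C₊=(1.3772,1.4563) cross=17.174; C₋=(3.0253,-2.8372) cross=-17.174
  mode + wants cross > 0 → take C=(1.3772,1.4563) (cross=17.174)
ex = (C−B)/|BC| = (0.7250,0.6888); ey = (-0.6888,0.7250)
P = B + 1.63·ex + 3.08·ey = (-3.9124,0.6791)

-3.91 0.68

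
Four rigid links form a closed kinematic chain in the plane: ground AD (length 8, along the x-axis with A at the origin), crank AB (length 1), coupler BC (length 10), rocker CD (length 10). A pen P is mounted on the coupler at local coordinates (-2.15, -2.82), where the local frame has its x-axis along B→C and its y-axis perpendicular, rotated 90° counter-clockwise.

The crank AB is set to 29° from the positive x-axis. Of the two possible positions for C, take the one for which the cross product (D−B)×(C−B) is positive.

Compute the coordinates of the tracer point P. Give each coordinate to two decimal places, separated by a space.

A=(0,0), D=(8.00,0)
B = A + 1.00·(cos29°, sin29°) = (0.8746, 0.4848)
|BD| = 7.1419
circle(B,10.00) ∩ circle(D,10.00): a=3.5709, h=9.3407
  candidates: C₊=(5.0714,9.5615) cross=66.710; C₋=(3.8032,-9.0767) cross=-66.710
  mode + wants cross > 0 → take C=(5.0714,9.5615) (cross=66.710)
ex = (C−B)/|BC| = (0.4197,0.9077); ey = (-0.9077,0.4197)
P = B + -2.15·ex + -2.82·ey = (2.5320,-2.6502)

2.53 -2.65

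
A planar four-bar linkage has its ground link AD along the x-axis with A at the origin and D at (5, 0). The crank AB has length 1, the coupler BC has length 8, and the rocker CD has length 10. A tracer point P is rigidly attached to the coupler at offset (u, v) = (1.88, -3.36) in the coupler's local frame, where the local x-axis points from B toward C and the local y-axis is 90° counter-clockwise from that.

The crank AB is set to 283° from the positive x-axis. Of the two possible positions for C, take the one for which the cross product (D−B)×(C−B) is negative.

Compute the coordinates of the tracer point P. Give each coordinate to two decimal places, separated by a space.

-3.05 -3.00

A=(0,0), D=(5.00,0)
B = A + 1.00·(cos283°, sin283°) = (0.2250, -0.9744)
|BD| = 4.8734
circle(B,8.00) ∩ circle(D,10.00): a=-1.2568, h=7.9007
  candidates: C₊=(-2.5861,6.5155) cross=38.503; C₋=(0.5732,-8.9668) cross=-38.503
  mode - wants cross < 0 → take C=(0.5732,-8.9668) (cross=-38.503)
ex = (C−B)/|BC| = (0.0435,-0.9991); ey = (0.9991,0.0435)
P = B + 1.88·ex + -3.36·ey = (-3.0500,-2.9988)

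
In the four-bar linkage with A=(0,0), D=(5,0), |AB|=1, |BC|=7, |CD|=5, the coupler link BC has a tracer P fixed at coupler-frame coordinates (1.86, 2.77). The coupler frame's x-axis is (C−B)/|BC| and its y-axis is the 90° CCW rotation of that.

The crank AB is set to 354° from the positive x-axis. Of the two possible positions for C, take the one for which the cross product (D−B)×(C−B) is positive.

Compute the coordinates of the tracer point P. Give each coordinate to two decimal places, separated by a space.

A=(0,0), D=(5.00,0)
B = A + 1.00·(cos354°, sin354°) = (0.9945, -0.1045)
|BD| = 4.0068
circle(B,7.00) ∩ circle(D,5.00): a=4.9983, h=4.9007
  candidates: C₊=(5.8633,4.9249) cross=19.636; C₋=(6.1190,-4.8732) cross=-19.636
  mode + wants cross > 0 → take C=(5.8633,4.9249) (cross=19.636)
ex = (C−B)/|BC| = (0.6955,0.7185); ey = (-0.7185,0.6955)
P = B + 1.86·ex + 2.77·ey = (0.2980,3.1585)

0.30 3.16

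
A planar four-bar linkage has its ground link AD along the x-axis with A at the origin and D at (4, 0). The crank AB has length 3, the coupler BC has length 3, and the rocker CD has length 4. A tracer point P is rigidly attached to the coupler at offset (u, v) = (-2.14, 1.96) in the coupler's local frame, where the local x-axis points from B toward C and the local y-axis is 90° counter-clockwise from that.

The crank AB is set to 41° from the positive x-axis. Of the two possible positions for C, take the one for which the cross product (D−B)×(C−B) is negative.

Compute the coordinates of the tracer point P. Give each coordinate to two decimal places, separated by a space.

5.17 1.89

A=(0,0), D=(4.00,0)
B = A + 3.00·(cos41°, sin41°) = (2.2641, 1.9682)
|BD| = 2.6243
circle(B,3.00) ∩ circle(D,4.00): a=-0.0215, h=2.9999
  candidates: C₊=(4.4998,3.9687) cross=7.873; C₋=(0.0000,0.0000) cross=-7.873
  mode - wants cross < 0 → take C=(0.0000,0.0000) (cross=-7.873)
ex = (C−B)/|BC| = (-0.7547,-0.6561); ey = (0.6561,-0.7547)
P = B + -2.14·ex + 1.96·ey = (5.1651,1.8929)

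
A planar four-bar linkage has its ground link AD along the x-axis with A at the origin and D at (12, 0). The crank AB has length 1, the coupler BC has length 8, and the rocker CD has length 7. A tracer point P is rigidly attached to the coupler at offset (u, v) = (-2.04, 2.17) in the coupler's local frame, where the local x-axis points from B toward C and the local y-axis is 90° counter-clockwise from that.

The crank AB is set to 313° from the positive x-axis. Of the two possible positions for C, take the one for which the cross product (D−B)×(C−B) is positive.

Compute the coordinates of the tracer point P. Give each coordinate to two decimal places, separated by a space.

A=(0,0), D=(12.00,0)
B = A + 1.00·(cos313°, sin313°) = (0.6820, -0.7314)
|BD| = 11.3416
circle(B,8.00) ∩ circle(D,7.00): a=6.3321, h=4.8892
  candidates: C₊=(6.6856,4.5560) cross=55.452; C₋=(7.3162,-5.2021) cross=-55.452
  mode + wants cross > 0 → take C=(6.6856,4.5560) (cross=55.452)
ex = (C−B)/|BC| = (0.7505,0.6609); ey = (-0.6609,0.7505)
P = B + -2.04·ex + 2.17·ey = (-2.2831,-0.4512)

-2.28 -0.45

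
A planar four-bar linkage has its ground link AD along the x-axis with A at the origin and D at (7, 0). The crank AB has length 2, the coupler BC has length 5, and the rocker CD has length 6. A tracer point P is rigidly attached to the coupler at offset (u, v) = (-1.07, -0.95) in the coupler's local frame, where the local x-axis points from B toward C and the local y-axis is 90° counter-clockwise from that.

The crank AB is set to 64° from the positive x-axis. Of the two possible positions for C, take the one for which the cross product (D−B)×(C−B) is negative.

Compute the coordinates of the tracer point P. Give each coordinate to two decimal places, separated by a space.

A=(0,0), D=(7.00,0)
B = A + 2.00·(cos64°, sin64°) = (0.8767, 1.7976)
|BD| = 6.3817
circle(B,5.00) ∩ circle(D,6.00): a=2.3290, h=4.4245
  candidates: C₊=(4.3577,5.3869) cross=28.235; C₋=(1.8651,-3.1037) cross=-28.235
  mode - wants cross < 0 → take C=(1.8651,-3.1037) (cross=-28.235)
ex = (C−B)/|BC| = (0.1977,-0.9803); ey = (0.9803,0.1977)
P = B + -1.07·ex + -0.95·ey = (-0.2660,2.6587)

-0.27 2.66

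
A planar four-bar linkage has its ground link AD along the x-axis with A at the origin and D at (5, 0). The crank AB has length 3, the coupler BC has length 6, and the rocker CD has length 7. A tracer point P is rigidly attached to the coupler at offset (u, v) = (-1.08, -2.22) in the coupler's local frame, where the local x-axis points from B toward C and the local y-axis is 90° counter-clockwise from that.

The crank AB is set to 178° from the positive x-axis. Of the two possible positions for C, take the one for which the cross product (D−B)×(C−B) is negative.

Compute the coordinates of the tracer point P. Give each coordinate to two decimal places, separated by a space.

A=(0,0), D=(5.00,0)
B = A + 3.00·(cos178°, sin178°) = (-2.9982, 0.1047)
|BD| = 7.9989
circle(B,6.00) ∩ circle(D,7.00): a=3.1868, h=5.0837
  candidates: C₊=(0.2549,5.1463) cross=40.664; C₋=(0.1218,-5.0203) cross=-40.664
  mode - wants cross < 0 → take C=(0.1218,-5.0203) (cross=-40.664)
ex = (C−B)/|BC| = (0.5200,-0.8542); ey = (0.8542,0.5200)
P = B + -1.08·ex + -2.22·ey = (-5.4560,-0.1272)

-5.46 -0.13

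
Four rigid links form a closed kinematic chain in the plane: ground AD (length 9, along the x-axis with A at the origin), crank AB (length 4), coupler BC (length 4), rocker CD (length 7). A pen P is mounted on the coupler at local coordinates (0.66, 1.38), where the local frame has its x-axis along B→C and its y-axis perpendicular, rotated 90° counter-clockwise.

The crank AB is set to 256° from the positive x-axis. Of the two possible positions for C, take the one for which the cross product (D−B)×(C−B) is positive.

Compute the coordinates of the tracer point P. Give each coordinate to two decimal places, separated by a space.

A=(0,0), D=(9.00,0)
B = A + 4.00·(cos256°, sin256°) = (-0.9677, -3.8812)
|BD| = 10.6967
circle(B,4.00) ∩ circle(D,7.00): a=3.8058, h=1.2313
  candidates: C₊=(2.1320,-1.3529) cross=13.170; C₋=(3.0255,-3.6476) cross=-13.170
  mode + wants cross > 0 → take C=(2.1320,-1.3529) (cross=13.170)
ex = (C−B)/|BC| = (0.7749,0.6321); ey = (-0.6321,0.7749)
P = B + 0.66·ex + 1.38·ey = (-1.3285,-2.3946)

-1.33 -2.39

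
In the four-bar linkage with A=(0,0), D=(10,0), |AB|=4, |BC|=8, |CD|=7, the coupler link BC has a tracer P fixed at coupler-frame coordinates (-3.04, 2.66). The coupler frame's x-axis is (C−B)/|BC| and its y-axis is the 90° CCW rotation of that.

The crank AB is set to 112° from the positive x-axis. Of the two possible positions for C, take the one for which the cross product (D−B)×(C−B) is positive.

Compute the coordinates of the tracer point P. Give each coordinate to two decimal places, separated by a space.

-5.15 5.44

A=(0,0), D=(10.00,0)
B = A + 4.00·(cos112°, sin112°) = (-1.4984, 3.7087)
|BD| = 12.0817
circle(B,8.00) ∩ circle(D,7.00): a=6.6616, h=4.4297
  candidates: C₊=(6.2014,5.8797) cross=53.519; C₋=(3.4818,-2.5520) cross=-53.519
  mode + wants cross > 0 → take C=(6.2014,5.8797) (cross=53.519)
ex = (C−B)/|BC| = (0.9625,0.2714); ey = (-0.2714,0.9625)
P = B + -3.04·ex + 2.66·ey = (-5.1462,5.4440)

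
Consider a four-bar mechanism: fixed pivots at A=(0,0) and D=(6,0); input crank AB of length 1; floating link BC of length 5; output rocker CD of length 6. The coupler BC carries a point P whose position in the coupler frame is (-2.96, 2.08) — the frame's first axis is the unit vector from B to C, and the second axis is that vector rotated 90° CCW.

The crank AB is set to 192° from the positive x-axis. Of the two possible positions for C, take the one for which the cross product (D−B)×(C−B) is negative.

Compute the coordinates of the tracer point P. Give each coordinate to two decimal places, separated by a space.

A=(0,0), D=(6.00,0)
B = A + 1.00·(cos192°, sin192°) = (-0.9781, -0.2079)
|BD| = 6.9812
circle(B,5.00) ∩ circle(D,6.00): a=2.7028, h=4.2065
  candidates: C₊=(1.5982,4.0772) cross=29.367; C₋=(1.8487,-4.3321) cross=-29.367
  mode - wants cross < 0 → take C=(1.8487,-4.3321) (cross=-29.367)
ex = (C−B)/|BC| = (0.5654,-0.8248); ey = (0.8248,0.5654)
P = B + -2.96·ex + 2.08·ey = (-0.9360,3.4096)

-0.94 3.41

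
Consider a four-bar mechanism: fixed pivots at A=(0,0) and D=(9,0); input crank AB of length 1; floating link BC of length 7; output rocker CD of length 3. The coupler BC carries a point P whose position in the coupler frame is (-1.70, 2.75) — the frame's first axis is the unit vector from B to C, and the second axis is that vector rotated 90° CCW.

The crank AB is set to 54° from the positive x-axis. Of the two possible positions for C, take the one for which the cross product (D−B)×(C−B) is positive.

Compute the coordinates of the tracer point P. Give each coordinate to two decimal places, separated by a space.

A=(0,0), D=(9.00,0)
B = A + 1.00·(cos54°, sin54°) = (0.5878, 0.8090)
|BD| = 8.4510
circle(B,7.00) ∩ circle(D,3.00): a=6.5921, h=2.3546
  candidates: C₊=(7.3750,2.5218) cross=19.899; C₋=(6.9242,-2.1659) cross=-19.899
  mode + wants cross > 0 → take C=(7.3750,2.5218) (cross=19.899)
ex = (C−B)/|BC| = (0.9696,0.2447); ey = (-0.2447,0.9696)
P = B + -1.70·ex + 2.75·ey = (-1.7334,3.0595)

-1.73 3.06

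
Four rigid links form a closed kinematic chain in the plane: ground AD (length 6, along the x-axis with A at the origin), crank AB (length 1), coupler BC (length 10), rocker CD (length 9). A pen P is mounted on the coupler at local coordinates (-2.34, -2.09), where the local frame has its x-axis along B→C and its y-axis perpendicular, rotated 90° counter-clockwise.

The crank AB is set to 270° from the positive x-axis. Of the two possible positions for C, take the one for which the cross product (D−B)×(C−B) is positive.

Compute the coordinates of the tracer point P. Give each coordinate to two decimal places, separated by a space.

A=(0,0), D=(6.00,0)
B = A + 1.00·(cos270°, sin270°) = (-0.0000, -1.0000)
|BD| = 6.0828
circle(B,10.00) ∩ circle(D,9.00): a=4.6032, h=8.8775
  candidates: C₊=(3.0811,8.5135) cross=54.000; C₋=(6.0000,-9.0000) cross=-54.000
  mode + wants cross > 0 → take C=(3.0811,8.5135) (cross=54.000)
ex = (C−B)/|BC| = (0.3081,0.9514); ey = (-0.9514,0.3081)
P = B + -2.34·ex + -2.09·ey = (1.2674,-3.8701)

1.27 -3.87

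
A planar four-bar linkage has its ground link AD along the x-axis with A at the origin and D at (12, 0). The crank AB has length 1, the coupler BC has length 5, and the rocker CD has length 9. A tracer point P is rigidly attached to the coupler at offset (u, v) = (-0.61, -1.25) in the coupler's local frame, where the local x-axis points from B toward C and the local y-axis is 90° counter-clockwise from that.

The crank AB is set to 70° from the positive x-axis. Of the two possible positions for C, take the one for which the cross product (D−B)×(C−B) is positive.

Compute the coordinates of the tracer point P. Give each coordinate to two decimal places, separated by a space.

0.72 -0.40

A=(0,0), D=(12.00,0)
B = A + 1.00·(cos70°, sin70°) = (0.3420, 0.9397)
|BD| = 11.6958
circle(B,5.00) ∩ circle(D,9.00): a=3.4539, h=3.6154
  candidates: C₊=(4.0752,4.2659) cross=42.284; C₋=(3.4943,-2.9415) cross=-42.284
  mode + wants cross > 0 → take C=(4.0752,4.2659) (cross=42.284)
ex = (C−B)/|BC| = (0.7466,0.6652); ey = (-0.6652,0.7466)
P = B + -0.61·ex + -1.25·ey = (0.7181,-0.3994)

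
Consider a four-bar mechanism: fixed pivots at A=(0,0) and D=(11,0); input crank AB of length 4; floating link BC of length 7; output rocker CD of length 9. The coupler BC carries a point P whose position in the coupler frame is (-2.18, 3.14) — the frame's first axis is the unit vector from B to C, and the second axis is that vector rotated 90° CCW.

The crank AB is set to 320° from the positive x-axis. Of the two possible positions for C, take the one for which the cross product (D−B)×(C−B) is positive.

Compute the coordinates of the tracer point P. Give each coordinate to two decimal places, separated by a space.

-0.11 -4.71

A=(0,0), D=(11.00,0)
B = A + 4.00·(cos320°, sin320°) = (3.0642, -2.5712)
|BD| = 8.3419
circle(B,7.00) ∩ circle(D,9.00): a=2.2530, h=6.6275
  candidates: C₊=(3.1647,4.4281) cross=55.287; C₋=(7.2502,-8.1816) cross=-55.287
  mode + wants cross > 0 → take C=(3.1647,4.4281) (cross=55.287)
ex = (C−B)/|BC| = (0.0144,0.9999); ey = (-0.9999,0.0144)
P = B + -2.18·ex + 3.14·ey = (-0.1068,-4.7058)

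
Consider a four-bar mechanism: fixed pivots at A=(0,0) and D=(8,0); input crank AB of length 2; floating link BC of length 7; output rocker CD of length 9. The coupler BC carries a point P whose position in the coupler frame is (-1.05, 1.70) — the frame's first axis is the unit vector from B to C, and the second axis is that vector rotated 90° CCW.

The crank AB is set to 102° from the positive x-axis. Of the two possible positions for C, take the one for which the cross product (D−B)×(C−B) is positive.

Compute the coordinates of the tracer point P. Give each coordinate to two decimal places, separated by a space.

A=(0,0), D=(8.00,0)
B = A + 2.00·(cos102°, sin102°) = (-0.4158, 1.9563)
|BD| = 8.6402
circle(B,7.00) ∩ circle(D,9.00): a=2.4683, h=6.5504
  candidates: C₊=(3.4715,7.7777) cross=56.597; C₋=(0.5052,-4.9828) cross=-56.597
  mode + wants cross > 0 → take C=(3.4715,7.7777) (cross=56.597)
ex = (C−B)/|BC| = (0.5553,0.8316); ey = (-0.8316,0.5553)
P = B + -1.05·ex + 1.70·ey = (-2.4127,2.0271)

-2.41 2.03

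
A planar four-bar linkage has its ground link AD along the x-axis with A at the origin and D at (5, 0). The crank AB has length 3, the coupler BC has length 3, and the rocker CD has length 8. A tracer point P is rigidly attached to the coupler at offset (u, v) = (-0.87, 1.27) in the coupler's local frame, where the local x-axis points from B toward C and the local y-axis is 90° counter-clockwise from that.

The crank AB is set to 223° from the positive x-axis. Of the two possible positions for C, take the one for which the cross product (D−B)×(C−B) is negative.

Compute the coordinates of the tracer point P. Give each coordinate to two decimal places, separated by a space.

A=(0,0), D=(5.00,0)
B = A + 3.00·(cos223°, sin223°) = (-2.1941, -2.0460)
|BD| = 7.4793
circle(B,3.00) ∩ circle(D,8.00): a=0.0629, h=2.9993
  candidates: C₊=(-2.9541,0.8561) cross=22.433; C₋=(-1.3131,-4.9137) cross=-22.433
  mode - wants cross < 0 → take C=(-1.3131,-4.9137) (cross=-22.433)
ex = (C−B)/|BC| = (0.2937,-0.9559); ey = (0.9559,0.2937)
P = B + -0.87·ex + 1.27·ey = (-1.2355,-0.8414)

-1.24 -0.84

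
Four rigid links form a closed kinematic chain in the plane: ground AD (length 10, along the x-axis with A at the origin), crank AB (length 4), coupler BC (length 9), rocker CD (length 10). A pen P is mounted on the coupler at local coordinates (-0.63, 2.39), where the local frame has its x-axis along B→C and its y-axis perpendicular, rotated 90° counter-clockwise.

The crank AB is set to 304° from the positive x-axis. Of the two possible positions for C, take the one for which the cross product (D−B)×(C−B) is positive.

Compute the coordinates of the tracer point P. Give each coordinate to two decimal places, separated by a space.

A=(0,0), D=(10.00,0)
B = A + 4.00·(cos304°, sin304°) = (2.2368, -3.3162)
|BD| = 8.4418
circle(B,9.00) ∩ circle(D,10.00): a=3.0956, h=8.4509
  candidates: C₊=(1.7638,5.6714) cross=71.341; C₋=(8.4032,-9.8717) cross=-71.341
  mode + wants cross > 0 → take C=(1.7638,5.6714) (cross=71.341)
ex = (C−B)/|BC| = (-0.0526,0.9986); ey = (-0.9986,-0.0526)
P = B + -0.63·ex + 2.39·ey = (-0.1168,-4.0709)

-0.12 -4.07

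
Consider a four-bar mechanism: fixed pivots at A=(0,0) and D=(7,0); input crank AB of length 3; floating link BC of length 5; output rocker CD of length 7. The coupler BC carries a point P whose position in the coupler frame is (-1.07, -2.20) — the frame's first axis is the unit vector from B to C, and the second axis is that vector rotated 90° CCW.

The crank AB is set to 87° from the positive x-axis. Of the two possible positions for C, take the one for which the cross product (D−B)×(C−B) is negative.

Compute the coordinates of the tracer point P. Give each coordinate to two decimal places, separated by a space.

A=(0,0), D=(7.00,0)
B = A + 3.00·(cos87°, sin87°) = (0.1570, 2.9959)
|BD| = 7.4701
circle(B,5.00) ∩ circle(D,7.00): a=2.1286, h=4.5243
  candidates: C₊=(3.9214,6.2867) cross=33.797; C₋=(0.2925,-2.0023) cross=-33.797
  mode - wants cross < 0 → take C=(0.2925,-2.0023) (cross=-33.797)
ex = (C−B)/|BC| = (0.0271,-0.9996); ey = (0.9996,0.0271)
P = B + -1.07·ex + -2.20·ey = (-2.0712,4.0059)

-2.07 4.01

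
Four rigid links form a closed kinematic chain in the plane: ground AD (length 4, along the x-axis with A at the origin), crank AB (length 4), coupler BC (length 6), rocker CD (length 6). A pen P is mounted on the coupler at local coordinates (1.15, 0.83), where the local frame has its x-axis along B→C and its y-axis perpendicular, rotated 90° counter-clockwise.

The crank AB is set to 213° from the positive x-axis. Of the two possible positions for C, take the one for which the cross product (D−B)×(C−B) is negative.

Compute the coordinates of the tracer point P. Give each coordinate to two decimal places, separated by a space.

A=(0,0), D=(4.00,0)
B = A + 4.00·(cos213°, sin213°) = (-3.3547, -2.1786)
|BD| = 7.6706
circle(B,6.00) ∩ circle(D,6.00): a=3.8353, h=4.6142
  candidates: C₊=(-0.9878,3.3349) cross=35.393; C₋=(1.6332,-5.5134) cross=-35.393
  mode - wants cross < 0 → take C=(1.6332,-5.5134) (cross=-35.393)
ex = (C−B)/|BC| = (0.8313,-0.5558); ey = (0.5558,0.8313)
P = B + 1.15·ex + 0.83·ey = (-1.9374,-2.1278)

-1.94 -2.13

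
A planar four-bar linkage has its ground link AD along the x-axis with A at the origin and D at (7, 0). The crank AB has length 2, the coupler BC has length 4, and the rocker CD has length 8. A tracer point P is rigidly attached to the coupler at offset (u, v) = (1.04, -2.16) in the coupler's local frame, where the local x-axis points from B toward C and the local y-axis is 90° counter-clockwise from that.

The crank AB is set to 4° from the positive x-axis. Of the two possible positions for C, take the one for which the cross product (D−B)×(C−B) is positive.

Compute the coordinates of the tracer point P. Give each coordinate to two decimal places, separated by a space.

A=(0,0), D=(7.00,0)
B = A + 2.00·(cos4°, sin4°) = (1.9951, 0.1395)
|BD| = 5.0068
circle(B,4.00) ∩ circle(D,8.00): a=-2.2901, h=3.2796
  candidates: C₊=(-0.2027,3.4816) cross=16.420; C₋=(-0.3854,-3.0750) cross=-16.420
  mode + wants cross > 0 → take C=(-0.2027,3.4816) (cross=16.420)
ex = (C−B)/|BC| = (-0.5494,0.8355); ey = (-0.8355,-0.5494)
P = B + 1.04·ex + -2.16·ey = (3.2284,2.1953)

3.23 2.20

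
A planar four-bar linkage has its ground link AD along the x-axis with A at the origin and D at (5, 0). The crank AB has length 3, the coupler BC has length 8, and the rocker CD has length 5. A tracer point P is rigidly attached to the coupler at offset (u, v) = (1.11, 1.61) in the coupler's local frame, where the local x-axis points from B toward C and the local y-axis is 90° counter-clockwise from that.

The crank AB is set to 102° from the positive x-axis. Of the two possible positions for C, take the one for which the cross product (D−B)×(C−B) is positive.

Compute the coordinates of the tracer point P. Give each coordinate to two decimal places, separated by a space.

A=(0,0), D=(5.00,0)
B = A + 3.00·(cos102°, sin102°) = (-0.6237, 2.9344)
|BD| = 6.3433
circle(B,8.00) ∩ circle(D,5.00): a=6.2458, h=4.9990
  candidates: C₊=(7.2261,4.4771) cross=31.710; C₋=(2.6009,-4.3869) cross=-31.710
  mode + wants cross > 0 → take C=(7.2261,4.4771) (cross=31.710)
ex = (C−B)/|BC| = (0.9812,0.1928); ey = (-0.1928,0.9812)
P = B + 1.11·ex + 1.61·ey = (0.1550,4.7283)

0.15 4.73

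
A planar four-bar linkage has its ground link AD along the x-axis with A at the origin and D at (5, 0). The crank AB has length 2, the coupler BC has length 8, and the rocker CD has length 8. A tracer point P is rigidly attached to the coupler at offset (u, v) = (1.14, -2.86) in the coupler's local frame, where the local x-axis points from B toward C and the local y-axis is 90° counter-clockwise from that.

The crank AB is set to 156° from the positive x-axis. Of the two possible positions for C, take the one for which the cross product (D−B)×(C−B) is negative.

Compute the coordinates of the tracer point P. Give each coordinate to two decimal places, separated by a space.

A=(0,0), D=(5.00,0)
B = A + 2.00·(cos156°, sin156°) = (-1.8271, 0.8135)
|BD| = 6.8754
circle(B,8.00) ∩ circle(D,8.00): a=3.4377, h=7.2237
  candidates: C₊=(2.4411,7.5797) cross=49.666; C₋=(0.7318,-6.7663) cross=-49.666
  mode - wants cross < 0 → take C=(0.7318,-6.7663) (cross=-49.666)
ex = (C−B)/|BC| = (0.3199,-0.9475); ey = (0.9475,0.3199)
P = B + 1.14·ex + -2.86·ey = (-4.1722,-1.1814)

-4.17 -1.18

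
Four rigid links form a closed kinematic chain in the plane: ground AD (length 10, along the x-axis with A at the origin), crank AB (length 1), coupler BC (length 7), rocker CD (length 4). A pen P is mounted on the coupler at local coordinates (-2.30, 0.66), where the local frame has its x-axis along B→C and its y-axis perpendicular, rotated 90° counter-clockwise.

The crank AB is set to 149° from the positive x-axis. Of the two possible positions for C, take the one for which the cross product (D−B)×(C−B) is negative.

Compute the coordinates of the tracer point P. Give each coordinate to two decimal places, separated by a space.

A=(0,0), D=(10.00,0)
B = A + 1.00·(cos149°, sin149°) = (-0.8572, 0.5150)
|BD| = 10.8694
circle(B,7.00) ∩ circle(D,4.00): a=6.9527, h=0.8123
  candidates: C₊=(6.1262,0.9969) cross=8.829; C₋=(6.0492,-0.6258) cross=-8.829
  mode - wants cross < 0 → take C=(6.0492,-0.6258) (cross=-8.829)
ex = (C−B)/|BC| = (0.9866,-0.1630); ey = (0.1630,0.9866)
P = B + -2.30·ex + 0.66·ey = (-3.0189,1.5410)

-3.02 1.54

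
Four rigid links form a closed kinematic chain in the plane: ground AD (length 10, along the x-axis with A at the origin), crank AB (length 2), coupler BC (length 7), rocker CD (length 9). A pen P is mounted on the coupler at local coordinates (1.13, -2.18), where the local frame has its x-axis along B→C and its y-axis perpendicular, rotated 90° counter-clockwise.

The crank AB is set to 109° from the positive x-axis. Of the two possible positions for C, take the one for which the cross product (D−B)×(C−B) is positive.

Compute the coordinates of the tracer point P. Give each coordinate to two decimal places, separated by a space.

1.70 1.18

A=(0,0), D=(10.00,0)
B = A + 2.00·(cos109°, sin109°) = (-0.6511, 1.8910)
|BD| = 10.8177
circle(B,7.00) ∩ circle(D,9.00): a=3.9298, h=5.7928
  candidates: C₊=(4.2308,6.9077) cross=62.665; C₋=(2.2055,-4.4995) cross=-62.665
  mode + wants cross > 0 → take C=(4.2308,6.9077) (cross=62.665)
ex = (C−B)/|BC| = (0.6974,0.7167); ey = (-0.7167,0.6974)
P = B + 1.13·ex + -2.18·ey = (1.6993,1.1805)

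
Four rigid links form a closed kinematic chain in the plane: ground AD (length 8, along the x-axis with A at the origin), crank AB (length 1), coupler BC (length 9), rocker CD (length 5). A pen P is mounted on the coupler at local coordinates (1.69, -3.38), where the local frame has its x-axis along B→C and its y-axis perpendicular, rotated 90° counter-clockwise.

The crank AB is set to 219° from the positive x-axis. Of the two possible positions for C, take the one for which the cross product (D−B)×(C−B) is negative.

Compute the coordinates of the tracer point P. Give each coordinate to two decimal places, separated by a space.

A=(0,0), D=(8.00,0)
B = A + 1.00·(cos219°, sin219°) = (-0.7771, -0.6293)
|BD| = 8.7997
circle(B,9.00) ∩ circle(D,5.00): a=7.5818, h=4.8494
  candidates: C₊=(6.4384,4.7499) cross=42.673; C₋=(7.1320,-4.9241) cross=-42.673
  mode - wants cross < 0 → take C=(7.1320,-4.9241) (cross=-42.673)
ex = (C−B)/|BC| = (0.8788,-0.4772); ey = (0.4772,0.8788)
P = B + 1.69·ex + -3.38·ey = (-0.9049,-4.4061)

-0.90 -4.41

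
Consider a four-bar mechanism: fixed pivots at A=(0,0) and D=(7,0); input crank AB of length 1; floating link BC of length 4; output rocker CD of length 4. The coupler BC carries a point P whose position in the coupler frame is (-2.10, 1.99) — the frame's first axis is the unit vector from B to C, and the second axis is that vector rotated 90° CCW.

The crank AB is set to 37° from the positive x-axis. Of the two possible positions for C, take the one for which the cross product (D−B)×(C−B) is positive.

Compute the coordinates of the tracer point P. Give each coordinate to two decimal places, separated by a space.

-2.05 1.11

A=(0,0), D=(7.00,0)
B = A + 1.00·(cos37°, sin37°) = (0.7986, 0.6018)
|BD| = 6.2305
circle(B,4.00) ∩ circle(D,4.00): a=3.1152, h=2.5090
  candidates: C₊=(4.1417,2.7982) cross=15.632; C₋=(3.6570,-2.1964) cross=-15.632
  mode + wants cross > 0 → take C=(4.1417,2.7982) (cross=15.632)
ex = (C−B)/|BC| = (0.8358,0.5491); ey = (-0.5491,0.8358)
P = B + -2.10·ex + 1.99·ey = (-2.0492,1.1119)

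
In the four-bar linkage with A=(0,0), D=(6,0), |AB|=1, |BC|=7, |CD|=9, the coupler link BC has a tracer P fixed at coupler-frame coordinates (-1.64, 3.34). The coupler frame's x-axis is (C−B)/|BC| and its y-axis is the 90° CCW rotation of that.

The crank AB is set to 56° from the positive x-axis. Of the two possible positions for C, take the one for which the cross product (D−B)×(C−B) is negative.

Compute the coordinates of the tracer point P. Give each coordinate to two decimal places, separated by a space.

A=(0,0), D=(6.00,0)
B = A + 1.00·(cos56°, sin56°) = (0.5592, 0.8290)
|BD| = 5.5036
circle(B,7.00) ∩ circle(D,9.00): a=-0.1554, h=6.9983
  candidates: C₊=(1.4598,7.7709) cross=38.516; C₋=(-0.6486,-6.0660) cross=-38.516
  mode - wants cross < 0 → take C=(-0.6486,-6.0660) (cross=-38.516)
ex = (C−B)/|BC| = (-0.1725,-0.9850); ey = (0.9850,-0.1725)
P = B + -1.64·ex + 3.34·ey = (4.1321,1.8681)

4.13 1.87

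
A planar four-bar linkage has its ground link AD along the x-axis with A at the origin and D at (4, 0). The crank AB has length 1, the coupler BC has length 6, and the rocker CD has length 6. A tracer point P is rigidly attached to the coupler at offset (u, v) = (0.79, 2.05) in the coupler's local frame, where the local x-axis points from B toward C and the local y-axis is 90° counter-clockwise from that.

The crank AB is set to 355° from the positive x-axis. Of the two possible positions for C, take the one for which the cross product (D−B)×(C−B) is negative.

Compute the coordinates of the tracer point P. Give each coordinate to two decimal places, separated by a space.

3.19 -0.28

A=(0,0), D=(4.00,0)
B = A + 1.00·(cos355°, sin355°) = (0.9962, -0.0872)
|BD| = 3.0051
circle(B,6.00) ∩ circle(D,6.00): a=1.5025, h=5.8088
  candidates: C₊=(2.3296,5.7628) cross=17.456; C₋=(2.6666,-5.8500) cross=-17.456
  mode - wants cross < 0 → take C=(2.6666,-5.8500) (cross=-17.456)
ex = (C−B)/|BC| = (0.2784,-0.9605); ey = (0.9605,0.2784)
P = B + 0.79·ex + 2.05·ey = (3.1851,-0.2752)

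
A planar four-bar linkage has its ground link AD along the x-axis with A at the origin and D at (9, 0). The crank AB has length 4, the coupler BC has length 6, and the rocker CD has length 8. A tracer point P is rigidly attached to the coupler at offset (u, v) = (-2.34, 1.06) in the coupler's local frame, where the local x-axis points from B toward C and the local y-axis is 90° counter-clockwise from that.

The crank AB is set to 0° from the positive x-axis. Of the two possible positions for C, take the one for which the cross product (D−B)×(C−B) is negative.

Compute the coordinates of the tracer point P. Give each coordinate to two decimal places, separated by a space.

5.18 2.28

A=(0,0), D=(9.00,0)
B = A + 4.00·(cos0°, sin0°) = (4.0000, 0.0000)
|BD| = 5.0000
circle(B,6.00) ∩ circle(D,8.00): a=-0.3000, h=5.9925
  candidates: C₊=(3.7000,5.9925) cross=29.962; C₋=(3.7000,-5.9925) cross=-29.962
  mode - wants cross < 0 → take C=(3.7000,-5.9925) (cross=-29.962)
ex = (C−B)/|BC| = (-0.0500,-0.9987); ey = (0.9987,-0.0500)
P = B + -2.34·ex + 1.06·ey = (5.1757,2.2841)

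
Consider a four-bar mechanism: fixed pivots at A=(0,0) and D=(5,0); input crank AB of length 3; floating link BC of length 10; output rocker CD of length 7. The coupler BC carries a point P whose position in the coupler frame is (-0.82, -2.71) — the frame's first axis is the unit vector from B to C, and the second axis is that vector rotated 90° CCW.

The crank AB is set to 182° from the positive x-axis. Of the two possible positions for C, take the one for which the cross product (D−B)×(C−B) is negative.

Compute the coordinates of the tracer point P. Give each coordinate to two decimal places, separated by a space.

A=(0,0), D=(5.00,0)
B = A + 3.00·(cos182°, sin182°) = (-2.9982, -0.1047)
|BD| = 7.9989
circle(B,10.00) ∩ circle(D,7.00): a=7.1874, h=6.9528
  candidates: C₊=(4.0976,6.9416) cross=55.615; C₋=(4.2796,-6.9628) cross=-55.615
  mode - wants cross < 0 → take C=(4.2796,-6.9628) (cross=-55.615)
ex = (C−B)/|BC| = (0.7278,-0.6858); ey = (0.6858,0.7278)
P = B + -0.82·ex + -2.71·ey = (-5.4535,-1.5146)

-5.45 -1.51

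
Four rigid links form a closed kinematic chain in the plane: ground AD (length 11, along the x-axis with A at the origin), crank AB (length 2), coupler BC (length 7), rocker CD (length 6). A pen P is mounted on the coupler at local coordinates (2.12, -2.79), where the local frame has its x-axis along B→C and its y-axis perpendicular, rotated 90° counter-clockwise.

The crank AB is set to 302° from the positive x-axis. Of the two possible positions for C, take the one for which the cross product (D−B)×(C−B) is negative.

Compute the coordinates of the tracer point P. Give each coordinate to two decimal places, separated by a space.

1.74 -5.13

A=(0,0), D=(11.00,0)
B = A + 2.00·(cos302°, sin302°) = (1.0598, -1.6961)
|BD| = 10.0838
circle(B,7.00) ∩ circle(D,6.00): a=5.6865, h=4.0821
  candidates: C₊=(5.9787,3.2843) cross=41.163; C₋=(7.3519,-4.7636) cross=-41.163
  mode - wants cross < 0 → take C=(7.3519,-4.7636) (cross=-41.163)
ex = (C−B)/|BC| = (0.8989,-0.4382); ey = (0.4382,0.8989)
P = B + 2.12·ex + -2.79·ey = (1.7428,-5.1330)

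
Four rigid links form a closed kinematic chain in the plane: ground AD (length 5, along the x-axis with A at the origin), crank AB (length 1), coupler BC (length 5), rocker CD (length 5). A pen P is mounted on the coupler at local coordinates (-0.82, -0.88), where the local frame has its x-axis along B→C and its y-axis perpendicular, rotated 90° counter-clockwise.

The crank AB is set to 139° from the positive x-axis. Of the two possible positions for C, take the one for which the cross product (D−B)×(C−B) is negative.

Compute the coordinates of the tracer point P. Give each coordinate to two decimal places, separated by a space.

A=(0,0), D=(5.00,0)
B = A + 1.00·(cos139°, sin139°) = (-0.7547, 0.6561)
|BD| = 5.7920
circle(B,5.00) ∩ circle(D,5.00): a=2.8960, h=4.0759
  candidates: C₊=(2.5843,4.3777) cross=23.608; C₋=(1.6610,-3.7217) cross=-23.608
  mode - wants cross < 0 → take C=(1.6610,-3.7217) (cross=-23.608)
ex = (C−B)/|BC| = (0.4831,-0.8755); ey = (0.8755,0.4831)
P = B + -0.82·ex + -0.88·ey = (-1.9214,0.9488)

-1.92 0.95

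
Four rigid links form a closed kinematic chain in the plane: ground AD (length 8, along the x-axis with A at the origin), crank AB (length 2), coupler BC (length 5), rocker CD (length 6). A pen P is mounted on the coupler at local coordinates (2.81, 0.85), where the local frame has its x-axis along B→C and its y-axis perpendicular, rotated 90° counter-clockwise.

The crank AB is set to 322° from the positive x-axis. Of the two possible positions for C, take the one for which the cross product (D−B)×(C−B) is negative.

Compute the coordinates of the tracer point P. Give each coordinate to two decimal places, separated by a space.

4.03 -2.84

A=(0,0), D=(8.00,0)
B = A + 2.00·(cos322°, sin322°) = (1.5760, -1.2313)
|BD| = 6.5409
circle(B,5.00) ∩ circle(D,6.00): a=2.4296, h=4.3700
  candidates: C₊=(3.1395,3.5179) cross=28.584; C₋=(4.7848,-5.0658) cross=-28.584
  mode - wants cross < 0 → take C=(4.7848,-5.0658) (cross=-28.584)
ex = (C−B)/|BC| = (0.6418,-0.7669); ey = (0.7669,0.6418)
P = B + 2.81·ex + 0.85·ey = (4.0312,-2.8408)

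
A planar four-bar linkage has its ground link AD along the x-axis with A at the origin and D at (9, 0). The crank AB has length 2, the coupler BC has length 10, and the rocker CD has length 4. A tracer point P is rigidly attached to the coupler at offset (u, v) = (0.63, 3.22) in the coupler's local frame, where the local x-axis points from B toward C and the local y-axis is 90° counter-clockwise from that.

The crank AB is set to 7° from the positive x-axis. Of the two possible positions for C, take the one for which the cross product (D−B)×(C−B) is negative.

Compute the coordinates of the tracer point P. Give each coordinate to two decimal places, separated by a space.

A=(0,0), D=(9.00,0)
B = A + 2.00·(cos7°, sin7°) = (1.9851, 0.2437)
|BD| = 7.0191
circle(B,10.00) ∩ circle(D,4.00): a=9.4932, h=3.1431
  candidates: C₊=(11.5817,3.0553) cross=22.062; C₋=(11.3634,-3.2271) cross=-22.062
  mode - wants cross < 0 → take C=(11.3634,-3.2271) (cross=-22.062)
ex = (C−B)/|BC| = (0.9378,-0.3471); ey = (0.3471,0.9378)
P = B + 0.63·ex + 3.22·ey = (3.6935,3.0449)

3.69 3.04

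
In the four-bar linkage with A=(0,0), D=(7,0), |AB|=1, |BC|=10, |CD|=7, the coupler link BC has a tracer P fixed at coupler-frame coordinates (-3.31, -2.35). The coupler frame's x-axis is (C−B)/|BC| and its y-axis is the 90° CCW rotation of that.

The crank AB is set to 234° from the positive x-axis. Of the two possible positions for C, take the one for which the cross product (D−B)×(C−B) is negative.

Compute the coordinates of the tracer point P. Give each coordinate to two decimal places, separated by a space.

A=(0,0), D=(7.00,0)
B = A + 1.00·(cos234°, sin234°) = (-0.5878, -0.8090)
|BD| = 7.6308
circle(B,10.00) ∩ circle(D,7.00): a=7.1571, h=6.9840
  candidates: C₊=(5.7886,6.8944) cross=53.293; C₋=(7.2694,-6.9948) cross=-53.293
  mode - wants cross < 0 → take C=(7.2694,-6.9948) (cross=-53.293)
ex = (C−B)/|BC| = (0.7857,-0.6186); ey = (0.6186,0.7857)
P = B + -3.31·ex + -2.35·ey = (-4.6422,-0.6080)

-4.64 -0.61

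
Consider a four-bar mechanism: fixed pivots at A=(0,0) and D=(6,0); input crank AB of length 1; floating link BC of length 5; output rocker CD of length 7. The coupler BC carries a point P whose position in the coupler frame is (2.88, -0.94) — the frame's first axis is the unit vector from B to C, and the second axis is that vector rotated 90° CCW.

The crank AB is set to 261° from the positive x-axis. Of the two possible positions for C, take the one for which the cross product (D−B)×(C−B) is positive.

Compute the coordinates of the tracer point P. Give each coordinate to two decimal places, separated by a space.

A=(0,0), D=(6.00,0)
B = A + 1.00·(cos261°, sin261°) = (-0.1564, -0.9877)
|BD| = 6.2352
circle(B,5.00) ∩ circle(D,7.00): a=1.1930, h=4.8556
  candidates: C₊=(0.2524,3.9956) cross=30.275; C₋=(1.7907,-5.5930) cross=-30.275
  mode + wants cross > 0 → take C=(0.2524,3.9956) (cross=30.275)
ex = (C−B)/|BC| = (0.0818,0.9967); ey = (-0.9967,0.0818)
P = B + 2.88·ex + -0.94·ey = (1.0159,1.8058)

1.02 1.81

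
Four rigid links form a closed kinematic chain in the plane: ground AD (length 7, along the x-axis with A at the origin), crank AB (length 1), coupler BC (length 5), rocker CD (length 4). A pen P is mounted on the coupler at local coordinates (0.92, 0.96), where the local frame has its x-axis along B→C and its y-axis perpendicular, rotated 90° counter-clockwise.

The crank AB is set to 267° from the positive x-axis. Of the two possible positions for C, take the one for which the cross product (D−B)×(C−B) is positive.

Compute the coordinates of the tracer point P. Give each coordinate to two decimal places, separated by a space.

0.01 0.33

A=(0,0), D=(7.00,0)
B = A + 1.00·(cos267°, sin267°) = (-0.0523, -0.9986)
|BD| = 7.1227
circle(B,5.00) ∩ circle(D,4.00): a=4.1931, h=2.7235
  candidates: C₊=(3.7175,2.2859) cross=19.399; C₋=(4.4812,-3.1074) cross=-19.399
  mode + wants cross > 0 → take C=(3.7175,2.2859) (cross=19.399)
ex = (C−B)/|BC| = (0.7540,0.6569); ey = (-0.6569,0.7540)
P = B + 0.92·ex + 0.96·ey = (0.0107,0.3295)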